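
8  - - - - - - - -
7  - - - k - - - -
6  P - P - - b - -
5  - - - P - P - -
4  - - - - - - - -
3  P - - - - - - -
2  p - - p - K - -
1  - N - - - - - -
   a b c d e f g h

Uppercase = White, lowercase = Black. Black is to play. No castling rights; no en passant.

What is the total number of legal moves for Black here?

6

Black to move; king on d7.
In check: yes, from the white pawn on c6.
Legal moves: Ke8, Kd8, Kc8, Ke7, Kc7, Kd6.
Count: 6.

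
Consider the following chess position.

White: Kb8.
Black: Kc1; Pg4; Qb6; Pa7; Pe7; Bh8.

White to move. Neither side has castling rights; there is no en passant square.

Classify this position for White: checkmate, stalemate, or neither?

White to move; white king on b8.
In check: yes, from the black queen on b6.
King squares — a7: attacked by Qb6; b7: attacked by Qb6; c7: attacked by Qb6; a8: available; c8: available.
Legal moves for White: Kc8, Ka8.
White is in check but has 2 legal moves → neither.

neither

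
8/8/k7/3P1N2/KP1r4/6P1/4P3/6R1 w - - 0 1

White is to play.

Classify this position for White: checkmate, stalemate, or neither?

White to move; white king on a4.
In check: no.
Legal moves for White include: Ng7, Ne7, Nh6, Nd6, Nh4, Nxd4, Ne3, Kb3, Ka3, Rg2, Rh1, Rf1, Re1, Rd1, Rc1, Rb1, Ra1, d6, ... (list truncated; more exist).
White has legal moves and is not in check → neither.

neither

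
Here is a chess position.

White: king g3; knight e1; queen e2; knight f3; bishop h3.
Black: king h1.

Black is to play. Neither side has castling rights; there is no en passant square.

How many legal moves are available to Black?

0

Black to move; king on h1.
In check: no.
Legal moves: none.
Count: 0.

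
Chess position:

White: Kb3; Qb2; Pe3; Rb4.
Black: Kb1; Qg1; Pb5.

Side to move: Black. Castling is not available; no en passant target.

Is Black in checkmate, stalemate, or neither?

checkmate

Black to move; black king on b1.
In check: yes, from the white queen on b2.
King squares — a1: attacked by Qb2; c1: attacked by Qb2; a2: attacked by Qb2; b2: attacked by Kb3; c2: attacked by Qb2.
Legal moves for Black: none.
In check with no legal moves → checkmate.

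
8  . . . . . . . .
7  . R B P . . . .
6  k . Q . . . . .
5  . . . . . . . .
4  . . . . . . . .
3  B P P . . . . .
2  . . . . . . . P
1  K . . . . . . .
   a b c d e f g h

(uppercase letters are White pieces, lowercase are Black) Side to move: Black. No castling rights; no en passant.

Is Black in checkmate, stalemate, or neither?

Black to move; black king on a6.
In check: yes, from the white queen on c6.
King squares — a5: attacked by Bc7; b5: attacked by Qc6; b6: attacked by Qc6; a7: attacked by Rb7; b7: attacked by Qc6.
Legal moves for Black: none.
In check with no legal moves → checkmate.

checkmate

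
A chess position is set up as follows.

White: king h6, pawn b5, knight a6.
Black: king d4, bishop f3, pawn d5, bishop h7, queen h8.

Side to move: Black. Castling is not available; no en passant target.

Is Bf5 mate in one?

no

After Bf5: white king on h6; in check: yes, from the black queen on h8.
White has 1 legal reply: Kg5.
In check but a legal move exists → not checkmate.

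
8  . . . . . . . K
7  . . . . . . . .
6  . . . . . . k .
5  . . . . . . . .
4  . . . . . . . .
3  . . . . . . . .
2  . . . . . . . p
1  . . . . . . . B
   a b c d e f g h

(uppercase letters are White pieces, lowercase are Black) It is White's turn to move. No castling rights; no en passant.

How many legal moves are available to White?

White to move; king on h8.
In check: no.
Legal moves: Kg8, Ba8, Bb7, Bc6, Bd5, Be4+, Bf3, Bg2.
Count: 8.

8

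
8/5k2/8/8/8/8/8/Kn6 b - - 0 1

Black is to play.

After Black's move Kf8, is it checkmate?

no

After Kf8: white king on a1; in check: no.
White is not in check, so this cannot be checkmate.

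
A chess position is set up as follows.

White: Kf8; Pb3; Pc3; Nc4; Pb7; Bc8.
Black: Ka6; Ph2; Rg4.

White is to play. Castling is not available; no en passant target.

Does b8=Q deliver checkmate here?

yes

After b8=Q: black king on a6; in check: yes, from the white bishop on c8.
King squares — a5: attacked by Nc4; b5: attacked by Qb8; b6: attacked by Nc4; a7: attacked by Qb8; b7: attacked by Qb8.
Black has no legal moves → checkmate.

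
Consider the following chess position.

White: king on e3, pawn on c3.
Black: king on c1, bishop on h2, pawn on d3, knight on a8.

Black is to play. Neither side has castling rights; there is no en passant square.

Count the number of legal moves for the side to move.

14

Black to move; king on c1.
In check: no.
Legal moves: Nc7, Nb6, Bb8, Bc7, Bd6, Be5, Bf4+, Bg3, Bg1+, Kc2, Kb2, Kd1, Kb1, d2.
Count: 14.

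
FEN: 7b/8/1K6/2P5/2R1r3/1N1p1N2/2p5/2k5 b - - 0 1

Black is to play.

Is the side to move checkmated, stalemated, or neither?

neither

Black to move; black king on c1.
In check: yes, from the white knight on b3.
King squares — b1: available; d1: available; b2: available; c2: own pawn; d2: attacked by Nb3.
Legal moves for Black: Kb2, Kd1, Kb1.
Black is in check but has 3 legal moves → neither.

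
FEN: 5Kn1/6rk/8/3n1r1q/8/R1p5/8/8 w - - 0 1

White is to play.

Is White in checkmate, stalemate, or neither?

White to move; white king on f8.
In check: yes, from the black rook on f5.
King squares — e7: attacked by Nd5; f7: attacked by Rf5; g7: attacked by Kh7; e8: attacked by Qh5; g8: attacked by Rg7.
Legal moves for White: none.
In check with no legal moves → checkmate.

checkmate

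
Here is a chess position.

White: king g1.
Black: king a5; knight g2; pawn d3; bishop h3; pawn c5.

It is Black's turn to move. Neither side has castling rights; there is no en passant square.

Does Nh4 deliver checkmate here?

no

After Nh4: white king on g1; in check: no.
White is not in check, so this cannot be checkmate.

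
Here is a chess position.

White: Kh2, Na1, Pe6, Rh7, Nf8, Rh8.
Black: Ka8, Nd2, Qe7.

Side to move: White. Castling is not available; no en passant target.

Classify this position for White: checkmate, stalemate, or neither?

White to move; white king on h2.
In check: no.
Legal moves for White: Rg8, Nd7+, Ng6+, Rg7, Rf7, Rxe7, Rh6, Rh5, Rh4, Rh3, Kh3, Kg3, Kg2, Kh1, Kg1, Nb3, Nc2.
White has 17 legal moves and is not in check → neither.

neither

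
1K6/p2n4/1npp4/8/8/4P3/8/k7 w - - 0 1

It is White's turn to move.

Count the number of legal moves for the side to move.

3

White to move; king on b8.
In check: yes, from the black knight on d7.
Legal moves: Kc7, Kb7, Kxa7.
Count: 3.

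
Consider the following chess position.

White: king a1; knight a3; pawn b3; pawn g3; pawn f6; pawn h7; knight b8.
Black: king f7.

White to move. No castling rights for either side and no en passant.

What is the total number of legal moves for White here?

White to move; king on a1.
In check: no.
Legal moves: Nd7, Nc6, Na6, Nb5, Nc4, Nc2, Nb1, Kb2, Ka2, Kb1, h8=Q, h8=R, h8=B, h8=N+, g4, b4.
Count: 16.

16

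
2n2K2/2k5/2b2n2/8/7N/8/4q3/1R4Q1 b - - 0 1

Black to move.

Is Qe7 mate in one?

After Qe7: white king on f8; in check: yes, from the black queen on e7.
King squares — e7: attacked by Nc8; f7: attacked by Qe7; g7: attacked by Qe7; e8: attacked by Bc6; g8: attacked by Nf6.
White has no legal moves → checkmate.

yes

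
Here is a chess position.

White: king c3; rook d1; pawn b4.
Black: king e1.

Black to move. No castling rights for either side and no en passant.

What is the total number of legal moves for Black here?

Black to move; king on e1.
In check: yes, from the white rook on d1.
Legal moves: Kf2, Ke2, Kxd1.
Count: 3.

3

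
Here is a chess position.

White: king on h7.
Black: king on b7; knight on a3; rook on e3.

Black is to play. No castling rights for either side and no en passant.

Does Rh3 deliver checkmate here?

After Rh3: white king on h7; in check: yes, from the black rook on h3.
White has 3 legal replies: Kg8, Kg7, Kg6.
In check but a legal move exists → not checkmate.

no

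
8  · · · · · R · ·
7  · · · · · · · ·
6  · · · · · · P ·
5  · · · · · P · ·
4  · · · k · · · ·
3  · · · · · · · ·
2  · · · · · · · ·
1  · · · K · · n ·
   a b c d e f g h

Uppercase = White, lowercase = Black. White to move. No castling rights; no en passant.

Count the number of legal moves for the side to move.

15

White to move; king on d1.
In check: no.
Legal moves: Rh8, Rg8, Re8, Rd8+, Rc8, Rb8, Ra8, Rf7, Rf6, Kd2, Kc2, Ke1, Kc1, g7, f6.
Count: 15.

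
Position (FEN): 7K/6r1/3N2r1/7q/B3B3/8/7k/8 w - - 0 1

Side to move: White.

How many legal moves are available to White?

White to move; king on h8.
In check: yes, from the black queen on h5.
Legal moves: none.
Count: 0.

0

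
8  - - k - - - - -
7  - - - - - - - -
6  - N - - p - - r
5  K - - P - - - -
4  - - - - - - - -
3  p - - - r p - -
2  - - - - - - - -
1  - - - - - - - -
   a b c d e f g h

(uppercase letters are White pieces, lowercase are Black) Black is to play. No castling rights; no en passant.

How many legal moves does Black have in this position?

4

Black to move; king on c8.
In check: yes, from the white knight on b6.
Legal moves: Kd8, Kb8, Kc7, Kb7.
Count: 4.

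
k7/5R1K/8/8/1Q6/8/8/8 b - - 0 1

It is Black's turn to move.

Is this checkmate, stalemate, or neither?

stalemate

Black to move; black king on a8.
In check: no.
King squares — a7: attacked by Rf7; b7: attacked by Qb4; b8: attacked by Qb4.
Legal moves for Black: none.
Not in check and no legal moves → stalemate.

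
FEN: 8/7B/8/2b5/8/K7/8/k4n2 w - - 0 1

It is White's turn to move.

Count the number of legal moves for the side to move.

2

White to move; king on a3.
In check: yes, from the black bishop on c5.
Legal moves: Ka4, Kb3.
Count: 2.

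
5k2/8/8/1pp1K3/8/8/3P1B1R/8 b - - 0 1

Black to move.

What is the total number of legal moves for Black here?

Black to move; king on f8.
In check: no.
Legal moves: Kg8, Ke8, Kg7, Kf7, Ke7, c4, b4.
Count: 7.

7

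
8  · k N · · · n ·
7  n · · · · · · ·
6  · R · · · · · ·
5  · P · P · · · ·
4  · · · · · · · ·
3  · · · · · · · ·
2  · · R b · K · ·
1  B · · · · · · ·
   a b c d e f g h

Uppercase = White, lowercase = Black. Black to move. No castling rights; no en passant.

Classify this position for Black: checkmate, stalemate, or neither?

neither

Black to move; black king on b8.
In check: yes, from the white rook on b6.
King squares — a7: own knight; b7: attacked by Rb6; c7: attacked by Rc2; a8: available; c8: attacked by Rc2.
Legal moves for Black: Ka8.
Black is in check but has 1 legal move → neither.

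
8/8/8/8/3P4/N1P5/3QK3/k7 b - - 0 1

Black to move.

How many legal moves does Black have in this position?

Black to move; king on a1.
In check: no.
Legal moves: none.
Count: 0.

0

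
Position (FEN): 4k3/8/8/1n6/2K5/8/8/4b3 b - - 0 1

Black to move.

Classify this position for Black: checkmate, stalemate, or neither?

neither

Black to move; black king on e8.
In check: no.
Legal moves for Black: Kf8, Kd8, Kf7, Ke7, Kd7, Nc7, Na7, Nd6+, Nd4, Nc3, Na3+, Ba5, Bh4, Bb4, Bg3, Bc3, Bf2, Bd2.
Black has 18 legal moves and is not in check → neither.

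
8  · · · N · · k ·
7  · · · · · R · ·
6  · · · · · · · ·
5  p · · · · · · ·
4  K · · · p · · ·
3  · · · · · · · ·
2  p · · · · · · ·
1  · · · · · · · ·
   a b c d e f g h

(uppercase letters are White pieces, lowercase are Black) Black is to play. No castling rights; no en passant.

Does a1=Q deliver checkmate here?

no

After a1=Q: white king on a4; in check: yes, from the black queen on a1.
White has 2 legal replies: Kb5, Kb3.
In check but a legal move exists → not checkmate.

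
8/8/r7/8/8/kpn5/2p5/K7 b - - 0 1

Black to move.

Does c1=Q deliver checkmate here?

yes

After c1=Q: white king on a1; in check: yes, from the black queen on c1.
King squares — b1: attacked by Qc1; a2: attacked by Ka3; b2: attacked by Qc1.
White has no legal moves → checkmate.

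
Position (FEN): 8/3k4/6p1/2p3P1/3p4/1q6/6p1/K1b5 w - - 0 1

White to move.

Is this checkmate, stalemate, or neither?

stalemate

White to move; white king on a1.
In check: no.
King squares — b1: attacked by Qb3; a2: attacked by Qb3; b2: attacked by Bc1.
Legal moves for White: none.
Not in check and no legal moves → stalemate.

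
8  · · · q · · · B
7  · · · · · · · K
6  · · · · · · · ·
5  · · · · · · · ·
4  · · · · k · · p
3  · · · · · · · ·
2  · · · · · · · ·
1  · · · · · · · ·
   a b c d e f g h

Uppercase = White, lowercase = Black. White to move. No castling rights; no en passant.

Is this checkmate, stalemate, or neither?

White to move; white king on h7.
In check: no.
Legal moves for White: Bg7, Bf6, Be5, Bd4, Bc3, Bb2, Ba1, Kg7, Kh6, Kg6.
White has 10 legal moves and is not in check → neither.

neither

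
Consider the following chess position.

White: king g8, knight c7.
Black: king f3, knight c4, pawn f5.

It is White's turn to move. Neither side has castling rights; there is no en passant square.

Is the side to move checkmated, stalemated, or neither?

neither

White to move; white king on g8.
In check: no.
Legal moves for White: Kh8, Kf8, Kh7, Kg7, Kf7, Ne8, Na8, Ne6, Na6, Nd5, Nb5.
White has 11 legal moves and is not in check → neither.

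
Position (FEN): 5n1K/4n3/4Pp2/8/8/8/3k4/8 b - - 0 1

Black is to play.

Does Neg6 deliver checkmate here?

After Neg6: white king on h8; in check: yes, from the black knight on g6.
White has 2 legal replies: Kg8, Kg7.
In check but a legal move exists → not checkmate.

no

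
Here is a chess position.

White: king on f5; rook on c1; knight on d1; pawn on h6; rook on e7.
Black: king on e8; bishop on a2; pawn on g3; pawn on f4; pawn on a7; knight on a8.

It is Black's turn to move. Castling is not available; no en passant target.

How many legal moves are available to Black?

Black to move; king on e8.
In check: yes, from the white rook on e7.
Legal moves: Kf8, Kd8, Kxe7.
Count: 3.

3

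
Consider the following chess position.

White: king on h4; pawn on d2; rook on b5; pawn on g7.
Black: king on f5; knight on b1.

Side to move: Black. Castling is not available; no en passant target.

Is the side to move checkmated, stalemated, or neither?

Black to move; black king on f5.
In check: yes, from the white rook on b5.
King squares — e4: available; f4: available; g4: attacked by Kh4; e5: attacked by Rb5; g5: attacked by Kh4; e6: available; f6: available; g6: available.
Legal moves for Black: Kg6, Kf6, Ke6, Kf4, Ke4.
Black is in check but has 5 legal moves → neither.

neither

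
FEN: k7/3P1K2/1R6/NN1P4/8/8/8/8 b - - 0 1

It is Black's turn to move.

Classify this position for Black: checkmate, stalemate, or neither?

stalemate

Black to move; black king on a8.
In check: no.
King squares — a7: attacked by Nb5; b7: attacked by Na5; b8: attacked by Rb6.
Legal moves for Black: none.
Not in check and no legal moves → stalemate.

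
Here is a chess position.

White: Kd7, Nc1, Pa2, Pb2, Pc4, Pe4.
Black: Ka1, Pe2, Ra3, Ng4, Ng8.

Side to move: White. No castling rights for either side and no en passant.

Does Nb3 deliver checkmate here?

no

After Nb3: black king on a1; in check: yes, from the white knight on b3.
Black has 4 legal replies: Kxb2, Kxa2, Kb1, Rxb3.
In check but a legal move exists → not checkmate.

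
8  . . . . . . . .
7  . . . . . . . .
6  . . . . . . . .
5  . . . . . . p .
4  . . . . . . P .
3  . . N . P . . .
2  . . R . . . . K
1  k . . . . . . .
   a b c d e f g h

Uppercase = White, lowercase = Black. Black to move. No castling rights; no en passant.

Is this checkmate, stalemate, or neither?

stalemate

Black to move; black king on a1.
In check: no.
King squares — b1: attacked by Nc3; a2: attacked by Rc2; b2: attacked by Rc2.
Legal moves for Black: none.
Not in check and no legal moves → stalemate.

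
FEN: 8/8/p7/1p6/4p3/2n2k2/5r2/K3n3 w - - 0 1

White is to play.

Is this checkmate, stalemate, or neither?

stalemate

White to move; white king on a1.
In check: no.
King squares — b1: attacked by Nc3; a2: attacked by Rf2; b2: attacked by Rf2.
Legal moves for White: none.
Not in check and no legal moves → stalemate.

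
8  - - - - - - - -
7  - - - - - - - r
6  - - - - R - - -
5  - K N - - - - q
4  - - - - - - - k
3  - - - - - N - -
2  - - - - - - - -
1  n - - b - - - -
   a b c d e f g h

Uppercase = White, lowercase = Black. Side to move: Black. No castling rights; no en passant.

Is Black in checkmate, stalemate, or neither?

Black to move; black king on h4.
In check: yes, from the white knight on f3.
Legal moves for Black: Kg4, Kh3, Kg3, Qxf3, Bxf3.
Black is in check but has 5 legal moves → neither.

neither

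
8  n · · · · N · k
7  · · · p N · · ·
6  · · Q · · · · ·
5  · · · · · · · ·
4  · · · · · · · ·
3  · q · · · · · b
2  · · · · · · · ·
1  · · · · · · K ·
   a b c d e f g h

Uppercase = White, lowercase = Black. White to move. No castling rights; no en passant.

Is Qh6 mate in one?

yes

After Qh6: black king on h8; in check: yes, from the white queen on h6.
King squares — g7: attacked by Qh6; h7: attacked by Qh6; g8: attacked by Ne7.
Black has no legal moves → checkmate.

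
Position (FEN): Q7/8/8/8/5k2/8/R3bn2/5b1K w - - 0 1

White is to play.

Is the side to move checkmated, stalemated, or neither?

neither

White to move; white king on h1.
In check: yes, from the black knight on f2.
Legal moves for White: Kh2, Kg1.
White is in check but has 2 legal moves → neither.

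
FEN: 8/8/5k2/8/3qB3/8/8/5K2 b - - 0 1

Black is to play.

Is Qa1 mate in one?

no

After Qa1: white king on f1; in check: yes, from the black queen on a1.
White has 4 legal replies: Kg2, Kf2, Ke2, Bb1.
In check but a legal move exists → not checkmate.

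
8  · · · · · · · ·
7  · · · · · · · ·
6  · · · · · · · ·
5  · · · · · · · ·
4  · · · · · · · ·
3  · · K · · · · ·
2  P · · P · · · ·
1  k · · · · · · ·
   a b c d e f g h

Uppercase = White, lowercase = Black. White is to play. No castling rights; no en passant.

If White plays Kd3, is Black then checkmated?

After Kd3: black king on a1; in check: no.
Black is not in check, so this cannot be checkmate.

no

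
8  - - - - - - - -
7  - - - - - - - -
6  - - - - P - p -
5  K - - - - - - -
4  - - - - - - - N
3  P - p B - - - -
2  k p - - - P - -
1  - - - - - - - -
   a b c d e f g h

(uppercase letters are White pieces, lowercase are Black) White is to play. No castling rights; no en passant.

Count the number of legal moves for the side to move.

23

White to move; king on a5.
In check: no.
Legal moves: Kb6, Ka6, Kb5, Kb4, Ka4, Nxg6, Nf5, Nf3, Ng2, Bxg6, Ba6, Bf5, Bb5, Be4, Bc4+, Be2, Bc2, Bf1, Bb1+, e7, a4, f3, f4.
Count: 23.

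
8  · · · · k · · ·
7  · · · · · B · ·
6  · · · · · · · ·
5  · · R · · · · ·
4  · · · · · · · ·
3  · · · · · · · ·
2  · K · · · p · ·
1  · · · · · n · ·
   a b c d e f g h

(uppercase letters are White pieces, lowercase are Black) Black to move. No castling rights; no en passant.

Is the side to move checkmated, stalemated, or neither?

Black to move; black king on e8.
In check: yes, from the white bishop on f7.
Legal moves for Black: Kf8, Kd8, Kxf7, Ke7, Kd7.
Black is in check but has 5 legal moves → neither.

neither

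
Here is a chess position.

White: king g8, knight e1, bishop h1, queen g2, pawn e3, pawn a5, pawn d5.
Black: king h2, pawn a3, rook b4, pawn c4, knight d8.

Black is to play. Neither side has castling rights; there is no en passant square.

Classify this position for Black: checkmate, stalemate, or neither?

checkmate

Black to move; black king on h2.
In check: yes, from the white queen on g2.
King squares — g1: attacked by Qg2; h1: attacked by Qg2; g2: attacked by Ne1; g3: attacked by Qg2; h3: attacked by Qg2.
Legal moves for Black: none.
In check with no legal moves → checkmate.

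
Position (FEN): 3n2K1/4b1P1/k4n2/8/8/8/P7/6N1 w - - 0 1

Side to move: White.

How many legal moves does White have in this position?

White to move; king on g8.
In check: yes, from the black knight on f6.
Legal moves: Kh8.
Count: 1.

1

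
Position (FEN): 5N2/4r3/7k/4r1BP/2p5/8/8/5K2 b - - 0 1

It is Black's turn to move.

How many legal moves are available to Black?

4

Black to move; king on h6.
In check: yes, from the white bishop on g5.
Legal moves: Kg7, Kxh5, Kxg5, Rxg5.
Count: 4.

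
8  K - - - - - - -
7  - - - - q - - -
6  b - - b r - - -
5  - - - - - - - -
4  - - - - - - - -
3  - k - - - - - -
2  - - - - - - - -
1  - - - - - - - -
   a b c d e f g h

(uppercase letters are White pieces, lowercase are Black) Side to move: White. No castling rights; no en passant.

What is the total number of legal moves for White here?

0

White to move; king on a8.
In check: no.
Legal moves: none.
Count: 0.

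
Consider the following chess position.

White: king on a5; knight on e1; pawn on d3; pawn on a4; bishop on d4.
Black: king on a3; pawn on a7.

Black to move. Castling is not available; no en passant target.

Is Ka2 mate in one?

no

After Ka2: white king on a5; in check: no.
White is not in check, so this cannot be checkmate.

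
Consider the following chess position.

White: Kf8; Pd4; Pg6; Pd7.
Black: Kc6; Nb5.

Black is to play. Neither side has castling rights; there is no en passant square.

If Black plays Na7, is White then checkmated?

After Na7: white king on f8; in check: no.
White is not in check, so this cannot be checkmate.

no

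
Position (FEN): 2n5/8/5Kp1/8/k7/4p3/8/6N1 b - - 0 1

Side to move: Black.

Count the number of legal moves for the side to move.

11

Black to move; king on a4.
In check: no.
Legal moves: Ne7, Na7, Nd6, Nb6, Kb5, Ka5, Kb4, Kb3, Ka3, g5, e2.
Count: 11.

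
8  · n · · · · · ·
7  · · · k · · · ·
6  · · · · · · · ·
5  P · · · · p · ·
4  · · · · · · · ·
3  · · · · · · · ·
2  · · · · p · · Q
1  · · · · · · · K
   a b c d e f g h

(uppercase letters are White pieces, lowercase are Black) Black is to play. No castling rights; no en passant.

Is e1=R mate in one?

no

After e1=R: white king on h1; in check: yes, from the black rook on e1.
White has 2 legal replies: Kg2, Qg1.
In check but a legal move exists → not checkmate.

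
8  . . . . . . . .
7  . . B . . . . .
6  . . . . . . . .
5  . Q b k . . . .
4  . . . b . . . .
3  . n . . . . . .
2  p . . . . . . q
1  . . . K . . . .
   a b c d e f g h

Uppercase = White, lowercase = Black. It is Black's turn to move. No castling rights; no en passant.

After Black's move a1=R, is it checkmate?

After a1=R: white king on d1; in check: yes, from the black rook on a1.
King squares — c1: attacked by Ra1; e1: attacked by Ra1; c2: attacked by Qh2; d2: attacked by Qh2; e2: attacked by Qh2.
White has no legal moves → checkmate.

yes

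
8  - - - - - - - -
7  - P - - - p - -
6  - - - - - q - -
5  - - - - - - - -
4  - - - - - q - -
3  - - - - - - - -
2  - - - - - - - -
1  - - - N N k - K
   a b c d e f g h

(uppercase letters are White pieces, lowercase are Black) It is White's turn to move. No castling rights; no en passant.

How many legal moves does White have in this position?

12

White to move; king on h1.
In check: no.
Legal moves: Nf3, Nd3, Ng2, Nc2, Ne3+, Nc3, Nf2, Nb2, b8=Q, b8=R, b8=B, b8=N.
Count: 12.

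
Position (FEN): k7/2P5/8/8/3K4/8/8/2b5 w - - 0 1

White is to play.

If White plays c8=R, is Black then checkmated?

After c8=R: black king on a8; in check: yes, from the white rook on c8.
Black has 2 legal replies: Kb7, Ka7.
In check but a legal move exists → not checkmate.

no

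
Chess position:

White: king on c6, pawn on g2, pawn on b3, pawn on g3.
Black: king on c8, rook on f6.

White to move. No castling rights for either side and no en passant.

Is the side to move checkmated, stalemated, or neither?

neither

White to move; white king on c6.
In check: yes, from the black rook on f6.
Legal moves for White: Kd5, Kc5, Kb5.
White is in check but has 3 legal moves → neither.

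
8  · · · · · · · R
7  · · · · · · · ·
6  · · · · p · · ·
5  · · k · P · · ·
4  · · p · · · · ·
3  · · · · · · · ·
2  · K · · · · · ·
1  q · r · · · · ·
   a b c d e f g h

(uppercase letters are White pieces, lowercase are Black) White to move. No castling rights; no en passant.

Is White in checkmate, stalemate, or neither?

White to move; white king on b2.
In check: yes, from the black queen on a1.
King squares — a1: attacked by Rc1; b1: attacked by Qa1; c1: attacked by Qa1; a2: attacked by Qa1; c2: attacked by Rc1; a3: attacked by Qa1; b3: attacked by Pc4; c3: attacked by Qa1.
Legal moves for White: none.
In check with no legal moves → checkmate.

checkmate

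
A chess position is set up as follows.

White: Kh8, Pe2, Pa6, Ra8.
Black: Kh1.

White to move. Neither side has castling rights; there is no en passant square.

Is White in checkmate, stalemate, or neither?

neither

White to move; white king on h8.
In check: no.
Legal moves for White: Kg8, Kh7, Kg7, Rg8, Rf8, Re8, Rd8, Rc8, Rb8, Ra7, a7, e3, e4.
White has 13 legal moves and is not in check → neither.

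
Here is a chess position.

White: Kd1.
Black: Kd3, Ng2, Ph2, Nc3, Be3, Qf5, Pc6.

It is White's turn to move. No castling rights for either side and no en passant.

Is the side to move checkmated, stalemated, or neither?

checkmate

White to move; white king on d1.
In check: yes, from the black knight on c3.
King squares — c1: attacked by Be3; e1: attacked by Ng2; c2: attacked by Kd3; d2: attacked by Kd3; e2: attacked by Nc3.
Legal moves for White: none.
In check with no legal moves → checkmate.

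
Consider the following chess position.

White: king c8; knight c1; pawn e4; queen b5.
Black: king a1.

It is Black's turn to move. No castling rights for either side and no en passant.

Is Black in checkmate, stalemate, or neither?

Black to move; black king on a1.
In check: no.
King squares — b1: attacked by Qb5; a2: attacked by Nc1; b2: attacked by Qb5.
Legal moves for Black: none.
Not in check and no legal moves → stalemate.

stalemate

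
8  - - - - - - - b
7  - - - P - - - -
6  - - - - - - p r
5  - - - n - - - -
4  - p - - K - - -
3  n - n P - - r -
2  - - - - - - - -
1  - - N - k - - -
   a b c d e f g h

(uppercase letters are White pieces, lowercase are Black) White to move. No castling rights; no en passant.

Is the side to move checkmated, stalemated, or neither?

White to move; white king on e4.
In check: yes, from the black knight on c3.
King squares — d3: own pawn; e3: attacked by Rg3; f3: attacked by Rg3; d4: attacked by Bh8; f4: attacked by Nd5; d5: attacked by Nc3; e5: attacked by Bh8; f5: attacked by Pg6.
Legal moves for White: none.
In check with no legal moves → checkmate.

checkmate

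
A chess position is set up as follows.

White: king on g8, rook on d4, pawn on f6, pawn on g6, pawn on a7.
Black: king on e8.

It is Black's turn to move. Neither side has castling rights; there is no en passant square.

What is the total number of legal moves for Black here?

Black to move; king on e8.
In check: no.
Legal moves: none.
Count: 0.

0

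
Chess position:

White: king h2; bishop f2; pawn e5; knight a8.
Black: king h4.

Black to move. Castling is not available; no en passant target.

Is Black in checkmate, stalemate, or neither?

neither

Black to move; black king on h4.
In check: yes, from the white bishop on f2.
Legal moves for Black: Kh5, Kg5, Kg4.
Black is in check but has 3 legal moves → neither.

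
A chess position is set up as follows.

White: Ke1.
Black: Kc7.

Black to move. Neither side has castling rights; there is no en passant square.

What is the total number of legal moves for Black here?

Black to move; king on c7.
In check: no.
Legal moves: Kd8, Kc8, Kb8, Kd7, Kb7, Kd6, Kc6, Kb6.
Count: 8.

8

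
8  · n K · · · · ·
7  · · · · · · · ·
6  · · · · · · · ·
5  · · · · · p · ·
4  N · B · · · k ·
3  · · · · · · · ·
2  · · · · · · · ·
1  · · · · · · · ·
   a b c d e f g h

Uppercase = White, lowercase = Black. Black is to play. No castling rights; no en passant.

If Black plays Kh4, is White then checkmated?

After Kh4: white king on c8; in check: no.
White is not in check, so this cannot be checkmate.

no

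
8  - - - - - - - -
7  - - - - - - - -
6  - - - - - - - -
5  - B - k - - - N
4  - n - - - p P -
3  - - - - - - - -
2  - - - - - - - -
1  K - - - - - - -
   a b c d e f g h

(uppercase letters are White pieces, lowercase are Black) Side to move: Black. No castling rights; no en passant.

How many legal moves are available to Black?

12

Black to move; king on d5.
In check: no.
Legal moves: Ke6, Kd6, Ke5, Kc5, Ke4, Kd4, Nc6, Na6, Nd3, Nc2+, Na2, f3.
Count: 12.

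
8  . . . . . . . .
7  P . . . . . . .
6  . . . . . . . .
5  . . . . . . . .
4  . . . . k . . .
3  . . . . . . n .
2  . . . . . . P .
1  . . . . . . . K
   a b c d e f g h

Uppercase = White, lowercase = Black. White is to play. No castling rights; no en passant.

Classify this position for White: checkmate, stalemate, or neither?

neither

White to move; white king on h1.
In check: yes, from the black knight on g3.
King squares — g1: available; g2: own pawn; h2: available.
Legal moves for White: Kh2, Kg1.
White is in check but has 2 legal moves → neither.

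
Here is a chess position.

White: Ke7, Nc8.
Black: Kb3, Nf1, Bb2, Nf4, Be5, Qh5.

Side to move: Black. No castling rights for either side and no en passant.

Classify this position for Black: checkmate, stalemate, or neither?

Black to move; black king on b3.
In check: no.
Legal moves for Black include: Qh8, Qe8+, Qh7+, Qf7+, Qh6, Qg6, Qg5+, Qf5, Qh4+, Qg4, Qh3, Qf3, Qh2, Qe2, Qh1, Qd1, Bh8, Bb8, ... (list truncated; more exist).
Black has legal moves and is not in check → neither.

neither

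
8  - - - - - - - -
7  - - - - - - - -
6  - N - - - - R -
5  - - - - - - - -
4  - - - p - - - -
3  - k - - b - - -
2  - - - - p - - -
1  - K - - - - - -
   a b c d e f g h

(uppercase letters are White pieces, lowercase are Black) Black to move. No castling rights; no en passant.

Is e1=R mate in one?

yes

After e1=R: white king on b1; in check: yes, from the black rook on e1.
King squares — a1: attacked by Re1; c1: attacked by Re1; a2: attacked by Kb3; b2: attacked by Kb3; c2: attacked by Kb3.
White has no legal moves → checkmate.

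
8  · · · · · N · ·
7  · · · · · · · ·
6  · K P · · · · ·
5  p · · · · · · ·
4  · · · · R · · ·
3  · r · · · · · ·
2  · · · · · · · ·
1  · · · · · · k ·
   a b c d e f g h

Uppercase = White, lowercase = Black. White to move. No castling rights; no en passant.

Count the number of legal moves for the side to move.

White to move; king on b6.
In check: yes, from the black rook on b3.
Legal moves: Kc7, Ka7, Ka6, Kc5, Kxa5, Rb4.
Count: 6.

6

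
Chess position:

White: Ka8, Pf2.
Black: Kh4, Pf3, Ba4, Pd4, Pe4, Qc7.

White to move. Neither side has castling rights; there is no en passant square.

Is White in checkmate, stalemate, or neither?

stalemate

White to move; white king on a8.
In check: no.
King squares — a7: attacked by Qc7; b7: attacked by Qc7; b8: attacked by Qc7.
Legal moves for White: none.
Not in check and no legal moves → stalemate.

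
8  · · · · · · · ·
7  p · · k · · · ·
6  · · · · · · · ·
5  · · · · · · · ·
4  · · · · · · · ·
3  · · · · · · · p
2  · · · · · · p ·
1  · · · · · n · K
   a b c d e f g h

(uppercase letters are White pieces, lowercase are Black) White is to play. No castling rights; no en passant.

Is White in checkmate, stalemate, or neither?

White to move; white king on h1.
In check: yes, from the black pawn on g2.
King squares — g1: available; g2: attacked by Ph3; h2: attacked by Nf1.
Legal moves for White: Kg1.
White is in check but has 1 legal move → neither.

neither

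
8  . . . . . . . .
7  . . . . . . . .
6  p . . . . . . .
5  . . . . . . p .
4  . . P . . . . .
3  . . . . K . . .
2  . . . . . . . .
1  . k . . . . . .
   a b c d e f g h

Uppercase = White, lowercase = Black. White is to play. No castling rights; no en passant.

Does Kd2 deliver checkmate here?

no

After Kd2: black king on b1; in check: no.
Black is not in check, so this cannot be checkmate.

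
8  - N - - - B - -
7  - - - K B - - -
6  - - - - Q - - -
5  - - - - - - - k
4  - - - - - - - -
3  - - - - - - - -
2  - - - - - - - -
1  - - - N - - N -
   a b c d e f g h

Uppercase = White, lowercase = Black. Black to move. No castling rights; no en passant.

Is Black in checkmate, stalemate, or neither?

Black to move; black king on h5.
In check: no.
King squares — g4: attacked by Qe6; h4: attacked by Be7; g5: attacked by Be7; g6: attacked by Qe6; h6: attacked by Qe6.
Legal moves for Black: none.
Not in check and no legal moves → stalemate.

stalemate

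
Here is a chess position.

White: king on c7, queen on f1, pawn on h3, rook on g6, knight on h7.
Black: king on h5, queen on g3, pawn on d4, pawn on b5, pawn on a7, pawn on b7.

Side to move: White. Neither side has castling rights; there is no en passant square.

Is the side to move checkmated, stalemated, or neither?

neither

White to move; white king on c7.
In check: yes, from the black queen on g3.
Legal moves for White: Kd8, Kc8, Kd7, Kxb7, Rd6, Rxg3, Qf4.
White is in check but has 7 legal moves → neither.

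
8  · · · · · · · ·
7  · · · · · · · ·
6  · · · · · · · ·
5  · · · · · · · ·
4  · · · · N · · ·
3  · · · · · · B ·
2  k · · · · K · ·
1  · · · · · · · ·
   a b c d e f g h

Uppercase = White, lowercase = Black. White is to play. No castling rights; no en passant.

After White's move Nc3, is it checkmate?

no

After Nc3: black king on a2; in check: yes, from the white knight on c3.
Black has 4 legal replies: Kb3, Ka3, Kb2, Ka1.
In check but a legal move exists → not checkmate.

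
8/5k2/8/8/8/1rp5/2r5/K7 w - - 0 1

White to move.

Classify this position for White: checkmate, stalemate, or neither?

stalemate

White to move; white king on a1.
In check: no.
King squares — b1: attacked by Rb3; a2: attacked by Rc2; b2: attacked by Rc2.
Legal moves for White: none.
Not in check and no legal moves → stalemate.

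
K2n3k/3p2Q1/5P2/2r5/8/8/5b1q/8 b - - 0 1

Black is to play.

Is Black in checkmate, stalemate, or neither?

Black to move; black king on h8.
In check: yes, from the white queen on g7.
King squares — g7: attacked by Pf6; h7: attacked by Qg7; g8: attacked by Qg7.
Legal moves for Black: none.
In check with no legal moves → checkmate.

checkmate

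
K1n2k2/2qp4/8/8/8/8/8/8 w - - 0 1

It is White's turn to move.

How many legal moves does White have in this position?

White to move; king on a8.
In check: no.
Legal moves: none.
Count: 0.

0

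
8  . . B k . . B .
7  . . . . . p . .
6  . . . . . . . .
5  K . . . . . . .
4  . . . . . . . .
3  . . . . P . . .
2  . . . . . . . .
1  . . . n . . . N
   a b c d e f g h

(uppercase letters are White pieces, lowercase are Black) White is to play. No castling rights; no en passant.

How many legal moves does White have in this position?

White to move; king on a5.
In check: no.
Legal moves: Bh7, Bxf7, Bd7, Bb7, Be6, Ba6, Bf5, Bg4, Bh3, Kb6, Ka6, Kb5, Kb4, Ka4, Ng3, Nf2, e4.
Count: 17.

17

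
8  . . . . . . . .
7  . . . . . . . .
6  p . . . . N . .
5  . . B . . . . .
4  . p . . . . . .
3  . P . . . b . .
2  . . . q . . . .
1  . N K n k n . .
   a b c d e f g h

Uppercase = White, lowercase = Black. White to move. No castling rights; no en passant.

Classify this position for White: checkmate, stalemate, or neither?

neither

White to move; white king on c1.
In check: yes, from the black queen on d2.
King squares — b1: own knight; d1: attacked by Ke1; b2: attacked by Nd1; c2: attacked by Qd2; d2: attacked by Ke1.
Legal moves for White: Nxd2.
White is in check but has 1 legal move → neither.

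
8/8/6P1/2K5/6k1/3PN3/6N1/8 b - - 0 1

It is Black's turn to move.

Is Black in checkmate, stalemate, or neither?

Black to move; black king on g4.
In check: yes, from the white knight on e3.
King squares — f3: available; g3: available; h3: available; f4: attacked by Ng2; h4: attacked by Ng2; f5: attacked by Ne3; g5: available; h5: available.
Legal moves for Black: Kh5, Kg5, Kh3, Kg3, Kf3.
Black is in check but has 5 legal moves → neither.

neither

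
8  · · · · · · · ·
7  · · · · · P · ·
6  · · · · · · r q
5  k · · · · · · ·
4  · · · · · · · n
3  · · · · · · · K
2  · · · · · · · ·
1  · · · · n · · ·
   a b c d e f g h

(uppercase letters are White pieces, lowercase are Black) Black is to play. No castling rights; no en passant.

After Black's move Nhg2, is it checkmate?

After Nhg2: white king on h3; in check: yes, from the black queen on h6.
King squares — g2: attacked by Ne1; h2: attacked by Qh6; g3: attacked by Rg6; g4: attacked by Rg6; h4: attacked by Ng2.
White has no legal moves → checkmate.

yes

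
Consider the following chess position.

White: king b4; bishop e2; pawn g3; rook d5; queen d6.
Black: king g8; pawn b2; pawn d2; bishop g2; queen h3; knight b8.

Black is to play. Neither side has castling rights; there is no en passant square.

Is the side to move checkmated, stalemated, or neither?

neither

Black to move; black king on g8.
In check: no.
Legal moves for Black include: Kh8, Kh7, Kg7, Kf7, Nd7, Nc6+, Na6+, Qh8, Qc8, Qh7, Qd7, Qh6, Qe6, Qh5, Qf5, Qh4+, Qg4+, Qxg3, ... (list truncated; more exist).
Black has legal moves and is not in check → neither.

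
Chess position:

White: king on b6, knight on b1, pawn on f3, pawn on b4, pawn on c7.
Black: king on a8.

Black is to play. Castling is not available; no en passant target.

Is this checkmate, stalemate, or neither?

Black to move; black king on a8.
In check: no.
King squares — a7: attacked by Kb6; b7: attacked by Kb6; b8: attacked by Pc7.
Legal moves for Black: none.
Not in check and no legal moves → stalemate.

stalemate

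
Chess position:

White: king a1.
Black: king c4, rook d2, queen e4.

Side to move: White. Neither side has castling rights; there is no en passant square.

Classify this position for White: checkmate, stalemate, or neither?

stalemate

White to move; white king on a1.
In check: no.
King squares — b1: attacked by Qe4; a2: attacked by Rd2; b2: attacked by Rd2.
Legal moves for White: none.
Not in check and no legal moves → stalemate.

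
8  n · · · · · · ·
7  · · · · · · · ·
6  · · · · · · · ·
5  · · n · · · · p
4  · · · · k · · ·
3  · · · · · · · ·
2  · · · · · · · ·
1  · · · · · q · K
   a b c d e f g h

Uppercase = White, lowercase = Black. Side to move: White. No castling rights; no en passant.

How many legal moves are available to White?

White to move; king on h1.
In check: yes, from the black queen on f1.
Legal moves: Kh2.
Count: 1.

1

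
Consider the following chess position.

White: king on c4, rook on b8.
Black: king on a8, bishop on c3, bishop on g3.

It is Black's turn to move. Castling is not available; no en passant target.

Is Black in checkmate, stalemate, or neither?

Black to move; black king on a8.
In check: yes, from the white rook on b8.
King squares — a7: available; b7: attacked by Rb8; b8: available.
Legal moves for Black: Kxb8, Ka7, Bxb8.
Black is in check but has 3 legal moves → neither.

neither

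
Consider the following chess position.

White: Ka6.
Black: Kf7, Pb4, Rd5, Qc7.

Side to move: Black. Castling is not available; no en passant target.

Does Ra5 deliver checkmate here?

After Ra5: white king on a6; in check: yes, from the black rook on a5.
King squares — a5: attacked by Qc7; b5: attacked by Ra5; b6: attacked by Qc7; a7: attacked by Ra5; b7: attacked by Qc7.
White has no legal moves → checkmate.

yes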